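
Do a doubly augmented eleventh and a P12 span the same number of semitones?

Yes

A doubly augmented eleventh = 19 semitones = a perfect twelfth; enharmonically equal.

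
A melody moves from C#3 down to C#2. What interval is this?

perfect 8th

Descending from C#3 to C#2 is the same interval as ascending C#2 to C#3.
C to C is the same letter name, plus an octave, so the interval is some kind of octave.
Counting semitones, C#2→C#3 is 12, which is the perfect octave.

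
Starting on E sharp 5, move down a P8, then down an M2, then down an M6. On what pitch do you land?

E#5 down a perfect octave → E#4 (12 semitones).
Down a major second from E#4: D#4 (2 semitones down).
D#4 down a major sixth → F#3 (9 semitones).

F sharp 3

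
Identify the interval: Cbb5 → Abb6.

C to A spans six letter names (C-D-E-F-G-A), plus an octave, so the interval is some kind of thirteenth.
Cbb5 to Abb6 is 21 semitones, matching the major thirteenth exactly, so the quality is major.
(Equivalently, a compound major sixth: a major sixth plus an octave.)

major thirteenth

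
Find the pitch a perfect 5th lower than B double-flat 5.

Five letter names down from B: E.
A perfect fifth is 7 semitones; 7 semitones down from Bbb5 gives Ebb5.

E double-flat 5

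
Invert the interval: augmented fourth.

diminished fifth

Inverted interval numbers add to nine, so a fourth pairs with a fifth (4 + 5 = 9).
The quality also flips — augmented becomes diminished — giving a diminished fifth.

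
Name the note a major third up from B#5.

Counting three letter names up from B lands on D.
Moving 4 semitones up from B#5 (the size of a major third) reaches D##6.

D##6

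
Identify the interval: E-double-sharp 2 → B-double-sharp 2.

P5

E to B spans five letter names (E-F-G-A-B): a fifth.
E##2 to B##2 is 7 semitones, matching the perfect fifth exactly, so the quality is perfect.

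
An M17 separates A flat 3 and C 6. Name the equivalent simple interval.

Subtracting seven from the interval number removes an octave: 17 − 14 = 3.
Quality carries through unchanged, so the simple form is a major third.

M3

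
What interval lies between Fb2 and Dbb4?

minor thirteenth

F to D spans six letter names (F-G-A-B-C-D), plus an octave: a thirteenth.
A major thirteenth would be 21 semitones, but Fb2 to Dbb4 is 20 — one semitone narrower, making it a minor thirteenth.
(Equivalently, a compound minor sixth: a minor sixth plus an octave.)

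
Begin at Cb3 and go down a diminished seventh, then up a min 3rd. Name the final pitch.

A diminished seventh down from Cb3 is D2.
Up a minor third from D2: F2 (3 semitones up).

F2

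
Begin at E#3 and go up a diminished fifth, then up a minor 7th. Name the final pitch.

A diminished fifth up from E#3 is B3.
B3 up a minor seventh → A4 (10 semitones).

A4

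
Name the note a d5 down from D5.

G#4

The fifth takes the letter from D down to G.
Moving 6 semitones down from D5 (the size of a diminished fifth) reaches G#4.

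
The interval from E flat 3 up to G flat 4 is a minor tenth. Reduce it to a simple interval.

minor third

Take out an octave (7 from the number): 10 − 7 = 3.
Quality carries through unchanged, so the simple form is a minor third.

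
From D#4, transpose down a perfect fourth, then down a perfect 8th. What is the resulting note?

A perfect fourth down from D#4 is A#3.
A perfect octave down from A#3 is A#2.

A#2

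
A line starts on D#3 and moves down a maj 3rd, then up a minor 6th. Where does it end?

Down a major third from D#3: B2 (4 semitones down).
B2 up a minor sixth → G3 (8 semitones).

G3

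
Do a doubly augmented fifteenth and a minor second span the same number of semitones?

No

A doubly augmented fifteenth spans 26 semitones; a minor second spans 1 semitone. They differ by 25.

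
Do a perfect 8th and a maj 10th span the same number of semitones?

A perfect octave is 12 semitones but a major tenth is 16 semitones — different sizes.

No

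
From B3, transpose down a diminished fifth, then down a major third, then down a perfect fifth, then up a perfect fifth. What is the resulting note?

A diminished fifth down from B3 is E#3.
A major third down from E#3 is C#3.
A perfect fifth down from C#3 is F#2.
Up a perfect fifth from F#2: C#3 (7 semitones up).

C#3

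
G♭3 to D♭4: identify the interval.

G to D spans five letter names (G-A-B-C-D), so the interval is some kind of fifth.
The perfect fifth spans 7 semitones, and Gb3 to Db4 is exactly 7 semitones — so this is a perfect fifth.

P5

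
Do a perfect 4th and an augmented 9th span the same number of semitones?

No

A perfect fourth is 5 semitones but an augmented ninth is 15 semitones — different sizes.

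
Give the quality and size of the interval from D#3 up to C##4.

M7

D to C spans seven letter names (D-E-F-G-A-B-C): a seventh.
Counting semitones, D#3→C##4 is 11, which is the major seventh.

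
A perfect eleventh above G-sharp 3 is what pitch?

Counting four letter names plus an octave up from G lands on C.
A perfect eleventh is 17 semitones; 17 semitones up from G#3 gives C#5.

C-sharp 5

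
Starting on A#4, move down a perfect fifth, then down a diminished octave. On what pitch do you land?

D##3

Down a perfect fifth from A#4: D#4 (7 semitones down).
Down a diminished octave from D#4: D##3 (11 semitones down).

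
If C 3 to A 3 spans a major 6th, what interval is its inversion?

The rule of nine gives the new number: 9 − 6 = 3, so a sixth becomes a third.
The quality also flips — major becomes minor — giving a minor third.

minor 3rd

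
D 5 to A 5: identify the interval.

perfect fifth

D to A spans five letter names (D-E-F-G-A) — that makes it a fifth of some quality.
Counting semitones, D5→A5 is 7, which is the perfect fifth.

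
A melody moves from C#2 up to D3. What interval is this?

m9

C to D spans two letter names (C-D), plus an octave, so the interval is some kind of ninth.
At 13 semitones, C#2→D3 falls one short of a major ninth: minor.
(Equivalently, a compound minor second: a minor second plus an octave.)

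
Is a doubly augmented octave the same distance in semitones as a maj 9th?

Yes

A doubly augmented octave spans 14 semitones, and a major ninth also spans 14 semitones — they're enharmonic.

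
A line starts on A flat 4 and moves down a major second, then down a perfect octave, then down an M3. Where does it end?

Down a major second from Ab4: Gb4 (2 semitones down).
Down a perfect octave from Gb4: Gb3 (12 semitones down).
Gb3 down a major third → Ebb3 (4 semitones).

E double-flat 3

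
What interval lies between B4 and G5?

m6

B to G spans six letter names (B-C-D-E-F-G), so the interval is some kind of sixth.
B4 to G5 is 8 semitones, a half step short of the major sixth (9), so this is minor.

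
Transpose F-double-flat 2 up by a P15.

F-double-flat 4

A fifteenth keeps the letter name F, two octaves up from F.
A perfect fifteenth spans 24 semitones, so from Fbb2 the target pitch is Fbb4.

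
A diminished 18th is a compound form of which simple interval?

Subtracting seven from the interval number removes an octave: 18 − 14 = 4.
So a diminished eighteenth is 2 octaves plus a diminished fourth. The quality is unchanged.

d4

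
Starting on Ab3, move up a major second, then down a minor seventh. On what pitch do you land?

C3

Ab3 up a major second → Bb3 (2 semitones).
Bb3 down a minor seventh → C3 (10 semitones).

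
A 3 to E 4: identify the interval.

perfect 5th

A to E spans five letter names (A-B-C-D-E): a fifth.
A3 to E4 is 7 semitones, matching the perfect fifth exactly, so the quality is perfect.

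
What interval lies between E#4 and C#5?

E to C spans six letter names (E-F-G-A-B-C), so the interval is some kind of sixth.
At 8 semitones, E#4→C#5 falls one short of a major sixth: minor.

m6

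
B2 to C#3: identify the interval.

M2

B to C spans two letter names (B-C) — that makes it a second of some quality.
Counting semitones, B2→C#3 is 2, which is the major second.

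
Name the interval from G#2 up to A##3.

G to A spans two letter names (G-A), plus an octave — that makes it a ninth of some quality.
The major ninth is 14 semitones; here we have 15, one semitone wider: augmented.
(Equivalently, a compound augmented second: an augmented second plus an octave.)

augmented 9th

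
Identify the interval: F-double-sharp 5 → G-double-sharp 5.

F to G spans two letter names (F-G), so the interval is some kind of second.
Counting semitones, F##5→G##5 is 2, which is the major second.

major second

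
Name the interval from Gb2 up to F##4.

G to F spans seven letter names (G-A-B-C-D-E-F), plus an octave, so the interval is some kind of fourteenth.
The major fourteenth is 23 semitones; here we have 25, two semitones wider: doubly augmented.
(Equivalently, a compound doubly augmented seventh: a doubly augmented seventh plus an octave.)

AA14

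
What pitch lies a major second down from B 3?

Two letter names down from B: A.
A major second is 2 semitones; 2 semitones down from B3 gives A3.

A 3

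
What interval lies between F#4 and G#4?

major 2nd

F to G spans two letter names (F-G), so the interval is some kind of second.
F#4 to G#4 is 2 semitones, matching the major second exactly, so the quality is major.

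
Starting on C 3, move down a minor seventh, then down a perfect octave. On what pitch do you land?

D 1

C3 down a minor seventh → D2 (10 semitones).
Down a perfect octave from D2: D1 (12 semitones down).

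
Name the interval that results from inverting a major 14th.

First reduce the compound major fourteenth to its simple form, a major seventh.
Interval numbers invert to sum to nine: 7 + 2 = 9, so a seventh inverts to a second.
Quality inverts too: major becomes minor. That makes the inversion a minor second.

minor 2nd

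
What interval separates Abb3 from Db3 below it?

diminished fifth

Descending from Abb3 to Db3 is the same interval as ascending Db3 to Abb3.
D to A spans five letter names (D-E-F-G-A) — that makes it a fifth of some quality.
The perfect fifth is 7 semitones; here we have 6, one semitone narrower: diminished.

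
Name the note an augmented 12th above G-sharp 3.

Counting five letter names plus an octave up from G lands on D.
An augmented twelfth is 20 semitones; 20 semitones up from G#3 gives D##5.

D-double-sharp 5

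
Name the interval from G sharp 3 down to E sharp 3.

minor 3rd

Descending from G#3 to E#3 is the same interval as ascending E#3 to G#3.
E to G spans three letter names (E-F-G) — that makes it a third of some quality.
A major third would be 4 semitones, but E#3 to G#3 is 3 — one semitone narrower, making it a minor third.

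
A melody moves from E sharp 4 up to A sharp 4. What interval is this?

perfect 4th

E to A spans four letter names (E-F-G-A) — that makes it a fourth of some quality.
E#4 to A#4 is 5 semitones, matching the perfect fourth exactly, so the quality is perfect.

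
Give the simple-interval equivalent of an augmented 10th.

Subtracting seven from the interval number removes an octave: 10 − 7 = 3.
So an augmented tenth is an octave plus an augmented third. The quality is unchanged.

augmented third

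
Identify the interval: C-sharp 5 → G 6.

diminished twelfth

C to G spans five letter names (C-D-E-F-G), plus an octave, so the interval is some kind of twelfth.
The perfect twelfth is 19 semitones; here we have 18, one semitone narrower: diminished.
(Equivalently, a compound diminished fifth: a diminished fifth plus an octave.)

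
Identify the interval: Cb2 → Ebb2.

m3

C to E spans three letter names (C-D-E): a third.
Cb2 to Ebb2 is 3 semitones, a half step short of the major third (4), so this is minor.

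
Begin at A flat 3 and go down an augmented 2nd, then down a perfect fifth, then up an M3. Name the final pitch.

E double-flat 3

Ab3 down an augmented second → Gbb3 (3 semitones).
Down a perfect fifth from Gbb3: Cbb3 (7 semitones down).
Up a major third from Cbb3: Ebb3 (4 semitones up).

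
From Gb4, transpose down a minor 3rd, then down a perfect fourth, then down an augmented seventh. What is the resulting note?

Down a minor third from Gb4: Eb4 (3 semitones down).
Down a perfect fourth from Eb4: Bb3 (5 semitones down).
Down an augmented seventh from Bb3: Cbb3 (12 semitones down).

Cbb3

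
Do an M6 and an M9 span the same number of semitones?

A major sixth is 9 semitones but a major ninth is 14 semitones — different sizes.

No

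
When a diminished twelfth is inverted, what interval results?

A4

First reduce the compound diminished twelfth to its simple form, a diminished fifth.
The rule of nine gives the new number: 9 − 5 = 4, so a fifth becomes a fourth.
Quality inverts too: diminished becomes augmented. That makes the inversion an augmented fourth.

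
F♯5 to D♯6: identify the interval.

F to D spans six letter names (F-G-A-B-C-D), so the interval is some kind of sixth.
Counting semitones, F#5→D#6 is 9, which is the major sixth.

M6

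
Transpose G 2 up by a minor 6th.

E-flat 3

The sixth takes the letter from G up to E.
A minor sixth spans 8 semitones, so from G2 the target pitch is Eb3.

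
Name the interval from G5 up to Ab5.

G to A spans two letter names (G-A): a second.
At 1 semitone, G5→Ab5 falls one short of a major second: minor.

minor second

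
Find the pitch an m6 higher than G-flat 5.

Counting six letter names up from G lands on E.
A minor sixth is 8 semitones; 8 semitones up from Gb5 gives Ebb6.

E-double-flat 6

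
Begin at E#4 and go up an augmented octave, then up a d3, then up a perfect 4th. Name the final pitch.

C#6

E#4 up an augmented octave → E##5 (13 semitones).
Up a diminished third from E##5: G#5 (2 semitones up).
A perfect fourth up from G#5 is C#6.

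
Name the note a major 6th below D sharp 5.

F sharp 4

The sixth takes the letter from D down to F.
A major sixth spans 9 semitones, so from D#5 the target pitch is F#4.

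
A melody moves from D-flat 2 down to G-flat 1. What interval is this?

Descending from Db2 to Gb1 is the same interval as ascending Gb1 to Db2.
G to D spans five letter names (G-A-B-C-D), so the interval is some kind of fifth.
Gb1 to Db2 is 7 semitones, matching the perfect fifth exactly, so the quality is perfect.

perfect 5th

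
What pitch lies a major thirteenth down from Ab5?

Cb4

The thirteenth's letter: A down six letter names plus an octave → C.
Moving 21 semitones down from Ab5 (the size of a major thirteenth) reaches Cb4.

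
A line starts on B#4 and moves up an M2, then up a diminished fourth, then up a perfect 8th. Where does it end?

A major second up from B#4 is C##5.
A diminished fourth up from C##5 is F#5.
Up a perfect octave from F#5: F#6 (12 semitones up).

F#6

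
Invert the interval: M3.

minor sixth

Inverted interval numbers add to nine, so a third pairs with a sixth (3 + 6 = 9).
The quality also flips — major becomes minor — giving a minor sixth.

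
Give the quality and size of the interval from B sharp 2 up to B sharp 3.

B to B is the same letter name, plus an octave: an octave.
The perfect octave spans 12 semitones, and B#2 to B#3 is exactly 12 semitones — so this is a perfect octave.

perfect octave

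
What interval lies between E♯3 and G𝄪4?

major 10th

E to G spans three letter names (E-F-G), plus an octave: a tenth.
Counting semitones, E#3→G##4 is 16, which is the major tenth.
(Equivalently, a compound major third: a major third plus an octave.)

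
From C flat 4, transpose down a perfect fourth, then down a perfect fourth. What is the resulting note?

D flat 3

Cb4 down a perfect fourth → Gb3 (5 semitones).
Gb3 down a perfect fourth → Db3 (5 semitones).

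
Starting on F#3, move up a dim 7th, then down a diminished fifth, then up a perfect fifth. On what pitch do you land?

E4

A diminished seventh up from F#3 is Eb4.
A diminished fifth down from Eb4 is A3.
Up a perfect fifth from A3: E4 (7 semitones up).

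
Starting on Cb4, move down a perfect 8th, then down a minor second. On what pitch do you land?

Bb2

A perfect octave down from Cb4 is Cb3.
A minor second down from Cb3 is Bb2.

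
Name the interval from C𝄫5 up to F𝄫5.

C to F spans four letter names (C-D-E-F), so the interval is some kind of fourth.
The perfect fourth spans 5 semitones, and Cbb5 to Fbb5 is exactly 5 semitones — so this is a perfect fourth.

P4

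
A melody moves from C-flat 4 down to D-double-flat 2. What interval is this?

major 14th

Descending from Cb4 to Dbb2 is the same interval as ascending Dbb2 to Cb4.
D to C spans seven letter names (D-E-F-G-A-B-C), plus an octave: a fourteenth.
Dbb2 to Cb4 is 23 semitones, matching the major fourteenth exactly, so the quality is major.
(Equivalently, a compound major seventh: a major seventh plus an octave.)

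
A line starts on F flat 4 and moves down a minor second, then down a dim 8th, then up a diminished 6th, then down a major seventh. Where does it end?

Down a minor second from Fb4: Eb4 (1 semitone down).
A diminished octave down from Eb4 is E3.
A diminished sixth up from E3 is Cb4.
A major seventh down from Cb4 is Dbb3.

D double-flat 3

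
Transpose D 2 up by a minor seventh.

C 3

Counting seven letter names up from D lands on C.
A minor seventh spans 10 semitones, so from D2 the target pitch is C3.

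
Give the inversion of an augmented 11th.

First reduce the compound augmented eleventh to its simple form, an augmented fourth.
Interval numbers invert to sum to nine: 4 + 5 = 9, so a fourth inverts to a fifth.
Quality inverts too: augmented becomes diminished. That makes the inversion a diminished fifth.

diminished fifth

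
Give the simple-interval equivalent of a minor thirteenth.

Each octave removed subtracts seven from the number: 13 − 7 = 6.
Quality carries through unchanged, so the simple form is a minor sixth.

minor sixth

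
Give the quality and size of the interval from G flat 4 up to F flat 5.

G to F spans seven letter names (G-A-B-C-D-E-F), so the interval is some kind of seventh.
At 10 semitones, Gb4→Fb5 falls one short of a major seventh: minor.

minor seventh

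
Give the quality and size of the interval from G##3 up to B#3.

G to B spans three letter names (G-A-B) — that makes it a third of some quality.
G##3 to B#3 is 3 semitones, a half step short of the major third (4), so this is minor.

minor third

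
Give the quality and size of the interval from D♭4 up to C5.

D to C spans seven letter names (D-E-F-G-A-B-C) — that makes it a seventh of some quality.
Counting semitones, Db4→C5 is 11, which is the major seventh.

M7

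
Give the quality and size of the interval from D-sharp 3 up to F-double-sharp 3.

D to F spans three letter names (D-E-F), so the interval is some kind of third.
The major third spans 4 semitones, and D#3 to F##3 is exactly 4 semitones — so this is a major third.

major 3rd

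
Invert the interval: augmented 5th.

Interval numbers invert to sum to nine: 5 + 4 = 9, so a fifth inverts to a fourth.
Quality inverts too: augmented becomes diminished. That makes the inversion a diminished fourth.

diminished fourth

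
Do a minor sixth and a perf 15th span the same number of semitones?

No

8 semitones (minor sixth) vs 24 semitones (perfect fifteenth): not equal.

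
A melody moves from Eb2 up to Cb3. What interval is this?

E to C spans six letter names (E-F-G-A-B-C) — that makes it a sixth of some quality.
At 8 semitones, Eb2→Cb3 falls one short of a major sixth: minor.

minor sixth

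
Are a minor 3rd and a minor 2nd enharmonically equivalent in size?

No

3 semitones (minor third) vs 1 semitone (minor second): not equal.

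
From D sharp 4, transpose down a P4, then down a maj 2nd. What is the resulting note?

Down a perfect fourth from D#4: A#3 (5 semitones down).
A major second down from A#3 is G#3.

G sharp 3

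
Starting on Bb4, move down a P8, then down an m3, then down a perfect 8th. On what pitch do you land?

Bb4 down a perfect octave → Bb3 (12 semitones).
A minor third down from Bb3 is G3.
Down a perfect octave from G3: G2 (12 semitones down).

G2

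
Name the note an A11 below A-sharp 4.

Four letters down from A (plus an octave) reaches E.
An augmented eleventh is 18 semitones; 18 semitones down from A#4 gives E3.

E 3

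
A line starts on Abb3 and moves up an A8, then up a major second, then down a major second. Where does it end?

Ab4

Up an augmented octave from Abb3: Ab4 (13 semitones up).
A major second up from Ab4 is Bb4.
Down a major second from Bb4: Ab4 (2 semitones down).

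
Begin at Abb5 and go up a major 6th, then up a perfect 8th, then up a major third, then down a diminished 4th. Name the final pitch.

Up a major sixth from Abb5: Fb6 (9 semitones up).
Up a perfect octave from Fb6: Fb7 (12 semitones up).
Fb7 up a major third → Ab7 (4 semitones).
Down a diminished fourth from Ab7: E7 (4 semitones down).

E7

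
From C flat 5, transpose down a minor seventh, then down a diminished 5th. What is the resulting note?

A minor seventh down from Cb5 is Db4.
Db4 down a diminished fifth → G3 (6 semitones).

G 3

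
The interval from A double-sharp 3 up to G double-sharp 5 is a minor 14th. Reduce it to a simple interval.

minor seventh

Take out an octave (7 from the number): 14 − 7 = 7.
Quality carries through unchanged, so the simple form is a minor seventh.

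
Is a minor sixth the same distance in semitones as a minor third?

A minor sixth is 8 semitones but a minor third is 3 semitones — different sizes.

No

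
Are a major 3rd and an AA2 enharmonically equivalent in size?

Yes

Both span 4 semitones: a major third and a doubly augmented second are the same chromatic distance.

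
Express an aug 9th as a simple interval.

Each octave removed subtracts seven from the number: 9 − 7 = 2.
That makes an augmented ninth a compound augmented second — an octave plus an augmented second.

A2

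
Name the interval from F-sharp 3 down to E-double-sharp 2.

Descending from F#3 to E##2 is the same interval as ascending E##2 to F#3.
E to F spans two letter names (E-F), plus an octave — that makes it a ninth of some quality.
A major ninth would be 14 semitones; E##2 to F#3 is 12, two semitones narrower, so the interval is diminished.

diminished ninth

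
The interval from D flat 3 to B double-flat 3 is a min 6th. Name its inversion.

major 3rd

Inverted interval numbers add to nine, so a sixth pairs with a third (6 + 3 = 9).
Quality inverts too: minor becomes major. That makes the inversion a major third.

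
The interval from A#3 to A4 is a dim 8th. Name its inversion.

A1

Interval numbers invert to sum to nine: 8 + 1 = 9, so an octave inverts to a unison.
The quality also flips — diminished becomes augmented — giving an augmented unison.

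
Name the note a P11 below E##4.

Counting four letter names plus an octave down from E lands on B.
A perfect eleventh spans 17 semitones, so from E##4 the target pitch is B##2.

B##2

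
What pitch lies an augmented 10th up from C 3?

Counting three letter names plus an octave up from C lands on E.
An augmented tenth spans 17 semitones, so from C3 the target pitch is E#4.

E-sharp 4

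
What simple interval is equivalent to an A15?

A8

Each octave removed subtracts seven from the number: 15 − 7 = 8.
Quality carries through unchanged, so the simple form is an augmented octave.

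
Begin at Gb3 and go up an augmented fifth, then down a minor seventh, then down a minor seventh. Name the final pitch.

Gb3 up an augmented fifth → D4 (8 semitones).
D4 down a minor seventh → E3 (10 semitones).
E3 down a minor seventh → F#2 (10 semitones).

F#2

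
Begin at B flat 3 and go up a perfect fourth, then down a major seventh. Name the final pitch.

A perfect fourth up from Bb3 is Eb4.
Eb4 down a major seventh → Fb3 (11 semitones).

F flat 3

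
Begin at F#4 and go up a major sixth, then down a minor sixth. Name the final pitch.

F##4

Up a major sixth from F#4: D#5 (9 semitones up).
D#5 down a minor sixth → F##4 (8 semitones).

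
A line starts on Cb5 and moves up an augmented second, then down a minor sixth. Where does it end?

F#4

Cb5 up an augmented second → D5 (3 semitones).
A minor sixth down from D5 is F#4.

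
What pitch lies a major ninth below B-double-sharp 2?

A-double-sharp 1

Two letters down from B (plus an octave) reaches A.
A major ninth spans 14 semitones, so from B##2 the target pitch is A##1.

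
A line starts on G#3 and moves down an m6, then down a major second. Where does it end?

Down a minor sixth from G#3: B#2 (8 semitones down).
B#2 down a major second → A#2 (2 semitones).

A#2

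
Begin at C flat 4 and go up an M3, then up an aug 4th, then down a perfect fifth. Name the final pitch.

A major third up from Cb4 is Eb4.
An augmented fourth up from Eb4 is A4.
A perfect fifth down from A4 is D4.

D 4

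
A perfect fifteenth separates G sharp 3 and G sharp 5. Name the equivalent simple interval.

Take out an octave (7 from the number): 15 − 7 = 8.
Quality carries through unchanged, so the simple form is a perfect octave.

P8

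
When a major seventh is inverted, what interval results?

m2

Inverted interval numbers add to nine, so a seventh pairs with a second (7 + 2 = 9).
Quality inverts too: major becomes minor. That makes the inversion a minor second.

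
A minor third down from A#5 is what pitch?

F##5

Counting three letter names down from A lands on F.
A minor third spans 3 semitones, so from A#5 the target pitch is F##5.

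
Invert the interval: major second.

minor seventh

Interval numbers invert to sum to nine: 2 + 7 = 9, so a second inverts to a seventh.
And major becomes minor under inversion, so we get a minor seventh.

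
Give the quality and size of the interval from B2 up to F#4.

B to F spans five letter names (B-C-D-E-F), plus an octave — that makes it a twelfth of some quality.
The perfect twelfth spans 19 semitones, and B2 to F#4 is exactly 19 semitones — so this is a perfect twelfth.
(Equivalently, a compound perfect fifth: a perfect fifth plus an octave.)

perfect twelfth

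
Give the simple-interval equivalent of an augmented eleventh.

augmented 4th

Each octave removed subtracts seven from the number: 11 − 7 = 4.
That makes an augmented eleventh a compound augmented fourth — an octave plus an augmented fourth.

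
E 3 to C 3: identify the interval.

major 3rd

Descending from E3 to C3 is the same interval as ascending C3 to E3.
C to E spans three letter names (C-D-E): a third.
The major third spans 4 semitones, and C3 to E3 is exactly 4 semitones — so this is a major third.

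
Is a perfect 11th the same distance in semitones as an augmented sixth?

A perfect eleventh spans 17 semitones; an augmented sixth spans 10 semitones. They differ by 7.

No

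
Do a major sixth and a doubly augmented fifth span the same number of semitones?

A major sixth = 9 semitones = a doubly augmented fifth; enharmonically equal.

Yes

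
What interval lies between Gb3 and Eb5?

G to E spans six letter names (G-A-B-C-D-E), plus an octave: a thirteenth.
Counting semitones, Gb3→Eb5 is 21, which is the major thirteenth.
(Equivalently, a compound major sixth: a major sixth plus an octave.)

major thirteenth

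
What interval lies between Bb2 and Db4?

m10

B to D spans three letter names (B-C-D), plus an octave: a tenth.
A major tenth would be 16 semitones, but Bb2 to Db4 is 15 — one semitone narrower, making it a minor tenth.
(Equivalently, a compound minor third: a minor third plus an octave.)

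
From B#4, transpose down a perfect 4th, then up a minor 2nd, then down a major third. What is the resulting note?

E4

Down a perfect fourth from B#4: F##4 (5 semitones down).
F##4 up a minor second → G#4 (1 semitone).
Down a major third from G#4: E4 (4 semitones down).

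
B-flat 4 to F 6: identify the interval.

B to F spans five letter names (B-C-D-E-F), plus an octave — that makes it a twelfth of some quality.
The perfect twelfth spans 19 semitones, and Bb4 to F6 is exactly 19 semitones — so this is a perfect twelfth.
(Equivalently, a compound perfect fifth: a perfect fifth plus an octave.)

perfect twelfth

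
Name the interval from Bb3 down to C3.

m7

Descending from Bb3 to C3 is the same interval as ascending C3 to Bb3.
C to B spans seven letter names (C-D-E-F-G-A-B) — that makes it a seventh of some quality.
A major seventh would be 11 semitones, but C3 to Bb3 is 10 — one semitone narrower, making it a minor seventh.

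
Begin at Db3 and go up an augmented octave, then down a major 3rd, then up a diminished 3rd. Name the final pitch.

Dbb4

An augmented octave up from Db3 is D4.
D4 down a major third → Bb3 (4 semitones).
Up a diminished third from Bb3: Dbb4 (2 semitones up).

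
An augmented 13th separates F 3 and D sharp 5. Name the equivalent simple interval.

A6

Take out an octave (7 from the number): 13 − 7 = 6.
Quality carries through unchanged, so the simple form is an augmented sixth.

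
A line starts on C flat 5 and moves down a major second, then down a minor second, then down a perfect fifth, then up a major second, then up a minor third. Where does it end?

G flat 4

Down a major second from Cb5: Bbb4 (2 semitones down).
A minor second down from Bbb4 is Ab4.
A perfect fifth down from Ab4 is Db4.
Db4 up a major second → Eb4 (2 semitones).
Eb4 up a minor third → Gb4 (3 semitones).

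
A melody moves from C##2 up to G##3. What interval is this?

C to G spans five letter names (C-D-E-F-G), plus an octave — that makes it a twelfth of some quality.
The perfect twelfth spans 19 semitones, and C##2 to G##3 is exactly 19 semitones — so this is a perfect twelfth.
(Equivalently, a compound perfect fifth: a perfect fifth plus an octave.)

perfect twelfth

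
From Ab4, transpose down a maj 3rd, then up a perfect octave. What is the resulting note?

Fb5

Down a major third from Ab4: Fb4 (4 semitones down).
A perfect octave up from Fb4 is Fb5.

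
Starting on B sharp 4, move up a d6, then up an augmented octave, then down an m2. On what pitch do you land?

F double-sharp 6

Up a diminished sixth from B#4: G5 (7 semitones up).
G5 up an augmented octave → G#6 (13 semitones).
A minor second down from G#6 is F##6.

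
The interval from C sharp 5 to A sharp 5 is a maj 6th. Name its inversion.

m3

Interval numbers invert to sum to nine: 6 + 3 = 9, so a sixth inverts to a third.
And major becomes minor under inversion, so we get a minor third.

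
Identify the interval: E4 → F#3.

Descending from E4 to F#3 is the same interval as ascending F#3 to E4.
F to E spans seven letter names (F-G-A-B-C-D-E): a seventh.
At 10 semitones, F#3→E4 falls one short of a major seventh: minor.

minor seventh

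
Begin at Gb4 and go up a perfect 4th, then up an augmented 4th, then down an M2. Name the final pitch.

Up a perfect fourth from Gb4: Cb5 (5 semitones up).
Cb5 up an augmented fourth → F5 (6 semitones).
Down a major second from F5: Eb5 (2 semitones down).

Eb5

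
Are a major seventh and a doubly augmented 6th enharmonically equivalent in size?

Yes

Both span 11 semitones: a major seventh and a doubly augmented sixth are the same chromatic distance.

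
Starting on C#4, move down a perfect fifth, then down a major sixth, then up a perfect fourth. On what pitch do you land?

Down a perfect fifth from C#4: F#3 (7 semitones down).
F#3 down a major sixth → A2 (9 semitones).
Up a perfect fourth from A2: D3 (5 semitones up).

D3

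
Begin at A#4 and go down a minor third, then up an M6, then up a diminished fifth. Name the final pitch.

A#5

A minor third down from A#4 is F##4.
Up a major sixth from F##4: D##5 (9 semitones up).
D##5 up a diminished fifth → A#5 (6 semitones).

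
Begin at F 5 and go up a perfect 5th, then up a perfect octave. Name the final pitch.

C 7

Up a perfect fifth from F5: C6 (7 semitones up).
C6 up a perfect octave → C7 (12 semitones).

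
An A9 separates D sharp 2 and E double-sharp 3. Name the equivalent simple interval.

Each octave removed subtracts seven from the number: 9 − 7 = 2.
Quality carries through unchanged, so the simple form is an augmented second.

augmented 2nd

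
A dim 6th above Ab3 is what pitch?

The sixth takes the letter from A up to F.
Moving 7 semitones up from Ab3 (the size of a diminished sixth) reaches Fbb4.

Fbb4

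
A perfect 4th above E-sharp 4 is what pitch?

A-sharp 4

Counting four letter names up from E lands on A.
Moving 5 semitones up from E#4 (the size of a perfect fourth) reaches A#4.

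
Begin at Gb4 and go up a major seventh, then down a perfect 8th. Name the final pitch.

Gb4 up a major seventh → F5 (11 semitones).
A perfect octave down from F5 is F4.

F4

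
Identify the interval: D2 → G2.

D to G spans four letter names (D-E-F-G), so the interval is some kind of fourth.
The perfect fourth spans 5 semitones, and D2 to G2 is exactly 5 semitones — so this is a perfect fourth.

perfect fourth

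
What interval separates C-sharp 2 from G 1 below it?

A4

Descending from C#2 to G1 is the same interval as ascending G1 to C#2.
G to C spans four letter names (G-A-B-C), so the interval is some kind of fourth.
The perfect fourth is 5 semitones; here we have 6, one semitone wider: augmented.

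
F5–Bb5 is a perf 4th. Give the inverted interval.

Interval numbers invert to sum to nine: 4 + 5 = 9, so a fourth inverts to a fifth.
Quality inverts too: perfect stays perfect. That makes the inversion a perfect fifth.

P5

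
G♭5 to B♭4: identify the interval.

m6

Descending from Gb5 to Bb4 is the same interval as ascending Bb4 to Gb5.
B to G spans six letter names (B-C-D-E-F-G), so the interval is some kind of sixth.
A major sixth would be 9 semitones, but Bb4 to Gb5 is 8 — one semitone narrower, making it a minor sixth.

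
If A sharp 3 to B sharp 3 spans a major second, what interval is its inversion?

Inverted interval numbers add to nine, so a second pairs with a seventh (2 + 7 = 9).
The quality also flips — major becomes minor — giving a minor seventh.

m7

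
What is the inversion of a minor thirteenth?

major third

First reduce the compound minor thirteenth to its simple form, a minor sixth.
Inverted interval numbers add to nine, so a sixth pairs with a third (6 + 3 = 9).
Quality inverts too: minor becomes major. That makes the inversion a major third.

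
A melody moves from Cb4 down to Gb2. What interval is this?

Descending from Cb4 to Gb2 is the same interval as ascending Gb2 to Cb4.
G to C spans four letter names (G-A-B-C), plus an octave: an eleventh.
Gb2 to Cb4 is 17 semitones, matching the perfect eleventh exactly, so the quality is perfect.
(Equivalently, a compound perfect fourth: a perfect fourth plus an octave.)

P11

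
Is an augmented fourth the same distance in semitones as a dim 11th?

No

An augmented fourth spans 6 semitones; a diminished eleventh spans 16 semitones. They differ by 10.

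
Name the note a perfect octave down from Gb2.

Gb1

For an octave the letter name doesn't change: still G, an octave down.
A perfect octave spans 12 semitones, so from Gb2 the target pitch is Gb1.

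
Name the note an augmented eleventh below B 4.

F 3

Counting four letter names plus an octave down from B lands on F.
Moving 18 semitones down from B4 (the size of an augmented eleventh) reaches F3.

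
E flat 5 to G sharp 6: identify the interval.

E to G spans three letter names (E-F-G), plus an octave — that makes it a tenth of some quality.
Eb5 to G#6 spans 17 semitones — one semitone wider than the major tenth (16) — giving an augmented tenth.
(Equivalently, a compound augmented third: an augmented third plus an octave.)

augmented tenth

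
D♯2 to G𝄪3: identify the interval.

D to G spans four letter names (D-E-F-G), plus an octave, so the interval is some kind of eleventh.
A perfect eleventh would be 17 semitones; D#2 to G##3 is 18, one semitone wider, so the interval is augmented.
(Equivalently, a compound augmented fourth: an augmented fourth plus an octave.)

A11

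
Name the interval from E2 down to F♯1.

Descending from E2 to F#1 is the same interval as ascending F#1 to E2.
F to E spans seven letter names (F-G-A-B-C-D-E), so the interval is some kind of seventh.
A major seventh would be 11 semitones, but F#1 to E2 is 10 — one semitone narrower, making it a minor seventh.

minor seventh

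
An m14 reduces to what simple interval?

m7

Take out an octave (7 from the number): 14 − 7 = 7.
That makes a minor fourteenth a compound minor seventh — an octave plus a minor seventh.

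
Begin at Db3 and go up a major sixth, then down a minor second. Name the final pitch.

A major sixth up from Db3 is Bb3.
Down a minor second from Bb3: A3 (1 semitone down).

A3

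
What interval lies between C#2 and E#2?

major third

C to E spans three letter names (C-D-E) — that makes it a third of some quality.
The major third spans 4 semitones, and C#2 to E#2 is exactly 4 semitones — so this is a major third.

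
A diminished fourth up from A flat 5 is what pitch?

The fourth takes the letter from A up to D.
Moving 4 semitones up from Ab5 (the size of a diminished fourth) reaches Dbb6.

D double-flat 6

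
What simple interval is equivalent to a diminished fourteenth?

d7

Take out an octave (7 from the number): 14 − 7 = 7.
That makes a diminished fourteenth a compound diminished seventh — an octave plus a diminished seventh.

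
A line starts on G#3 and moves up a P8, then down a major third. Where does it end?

E4

A perfect octave up from G#3 is G#4.
Down a major third from G#4: E4 (4 semitones down).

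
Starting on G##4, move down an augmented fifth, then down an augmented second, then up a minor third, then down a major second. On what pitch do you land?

Down an augmented fifth from G##4: C#4 (8 semitones down).
Down an augmented second from C#4: Bb3 (3 semitones down).
A minor third up from Bb3 is Db4.
Down a major second from Db4: Cb4 (2 semitones down).

Cb4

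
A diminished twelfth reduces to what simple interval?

diminished fifth

Subtracting seven from the interval number removes an octave: 12 − 7 = 5.
That makes a diminished twelfth a compound diminished fifth — an octave plus a diminished fifth.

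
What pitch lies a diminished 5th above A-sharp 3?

Counting five letter names up from A lands on E.
A diminished fifth is 6 semitones; 6 semitones up from A#3 gives E4.

E 4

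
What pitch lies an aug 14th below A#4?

Bb2

The fourteenth's letter: A down seven letter names plus an octave → B.
Moving 24 semitones down from A#4 (the size of an augmented fourteenth) reaches Bb2.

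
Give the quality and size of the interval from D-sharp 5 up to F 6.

D to F spans three letter names (D-E-F), plus an octave: a tenth.
The major tenth is 16 semitones; here we have 14, two semitones narrower: diminished.
(Equivalently, a compound diminished third: a diminished third plus an octave.)

diminished tenth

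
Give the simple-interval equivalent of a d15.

Take out an octave (7 from the number): 15 − 7 = 8.
That makes a diminished fifteenth a compound diminished octave — an octave plus a diminished octave.

diminished 8th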